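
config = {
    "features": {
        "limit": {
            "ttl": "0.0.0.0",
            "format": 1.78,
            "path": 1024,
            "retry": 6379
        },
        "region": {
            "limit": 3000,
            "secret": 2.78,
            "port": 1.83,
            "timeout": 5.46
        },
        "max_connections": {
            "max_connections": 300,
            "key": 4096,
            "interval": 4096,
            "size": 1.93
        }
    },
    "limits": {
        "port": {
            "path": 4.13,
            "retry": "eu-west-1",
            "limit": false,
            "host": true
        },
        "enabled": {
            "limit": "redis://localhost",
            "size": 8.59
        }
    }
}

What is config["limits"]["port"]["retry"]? "eu-west-1"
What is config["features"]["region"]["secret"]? 2.78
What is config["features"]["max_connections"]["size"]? 1.93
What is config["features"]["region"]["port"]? 1.83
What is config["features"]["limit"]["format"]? 1.78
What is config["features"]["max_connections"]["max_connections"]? 300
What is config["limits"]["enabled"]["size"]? 8.59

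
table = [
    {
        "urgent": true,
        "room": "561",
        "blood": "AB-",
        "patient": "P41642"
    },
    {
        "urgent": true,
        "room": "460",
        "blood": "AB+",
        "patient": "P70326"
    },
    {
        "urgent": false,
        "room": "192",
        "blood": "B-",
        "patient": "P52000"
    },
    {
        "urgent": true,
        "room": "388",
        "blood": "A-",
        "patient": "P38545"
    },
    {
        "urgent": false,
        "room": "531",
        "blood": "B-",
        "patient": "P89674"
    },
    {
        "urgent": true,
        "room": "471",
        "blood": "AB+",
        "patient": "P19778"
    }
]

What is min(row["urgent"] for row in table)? False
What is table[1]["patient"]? "P70326"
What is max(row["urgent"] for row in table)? True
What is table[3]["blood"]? "A-"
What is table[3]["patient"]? "P38545"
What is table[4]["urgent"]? False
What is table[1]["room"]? "460"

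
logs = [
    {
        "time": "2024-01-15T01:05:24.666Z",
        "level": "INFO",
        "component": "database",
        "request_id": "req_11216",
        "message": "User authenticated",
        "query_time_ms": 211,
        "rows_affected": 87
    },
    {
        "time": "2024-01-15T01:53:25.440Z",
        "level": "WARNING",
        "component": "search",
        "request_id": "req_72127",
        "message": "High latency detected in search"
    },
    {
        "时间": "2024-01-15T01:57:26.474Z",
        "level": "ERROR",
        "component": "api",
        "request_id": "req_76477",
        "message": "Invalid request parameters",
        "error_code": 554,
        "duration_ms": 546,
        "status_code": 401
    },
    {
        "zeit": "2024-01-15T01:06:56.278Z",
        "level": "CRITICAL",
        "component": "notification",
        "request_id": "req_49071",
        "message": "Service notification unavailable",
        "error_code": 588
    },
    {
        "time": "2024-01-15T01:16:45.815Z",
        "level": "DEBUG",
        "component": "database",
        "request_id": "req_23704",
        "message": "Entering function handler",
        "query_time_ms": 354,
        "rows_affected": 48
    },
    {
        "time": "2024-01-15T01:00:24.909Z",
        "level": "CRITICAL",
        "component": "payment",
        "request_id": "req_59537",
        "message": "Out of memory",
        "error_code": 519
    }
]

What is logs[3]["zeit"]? "2024-01-15T01:06:56.278Z"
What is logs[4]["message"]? "Entering function handler"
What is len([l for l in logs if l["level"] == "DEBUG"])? 1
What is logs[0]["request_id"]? "req_11216"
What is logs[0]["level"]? "INFO"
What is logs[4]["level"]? "DEBUG"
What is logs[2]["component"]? "api"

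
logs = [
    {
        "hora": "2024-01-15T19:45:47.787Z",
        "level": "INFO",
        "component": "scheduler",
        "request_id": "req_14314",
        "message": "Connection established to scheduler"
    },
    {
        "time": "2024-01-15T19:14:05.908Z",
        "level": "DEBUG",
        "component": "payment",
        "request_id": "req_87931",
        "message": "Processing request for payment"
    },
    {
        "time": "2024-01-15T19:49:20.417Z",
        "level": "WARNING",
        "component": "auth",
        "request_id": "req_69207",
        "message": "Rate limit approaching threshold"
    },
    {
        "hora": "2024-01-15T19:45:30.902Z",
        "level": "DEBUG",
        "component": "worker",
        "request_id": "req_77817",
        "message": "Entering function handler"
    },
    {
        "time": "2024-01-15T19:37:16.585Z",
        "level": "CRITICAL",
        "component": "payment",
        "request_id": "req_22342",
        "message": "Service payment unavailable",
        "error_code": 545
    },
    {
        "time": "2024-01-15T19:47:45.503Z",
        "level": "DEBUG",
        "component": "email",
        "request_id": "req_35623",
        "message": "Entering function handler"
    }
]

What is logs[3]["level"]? "DEBUG"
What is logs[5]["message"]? "Entering function handler"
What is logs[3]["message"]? "Entering function handler"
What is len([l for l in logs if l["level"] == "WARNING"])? 1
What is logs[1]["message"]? "Processing request for payment"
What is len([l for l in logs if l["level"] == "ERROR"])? 0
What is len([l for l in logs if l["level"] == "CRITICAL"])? 1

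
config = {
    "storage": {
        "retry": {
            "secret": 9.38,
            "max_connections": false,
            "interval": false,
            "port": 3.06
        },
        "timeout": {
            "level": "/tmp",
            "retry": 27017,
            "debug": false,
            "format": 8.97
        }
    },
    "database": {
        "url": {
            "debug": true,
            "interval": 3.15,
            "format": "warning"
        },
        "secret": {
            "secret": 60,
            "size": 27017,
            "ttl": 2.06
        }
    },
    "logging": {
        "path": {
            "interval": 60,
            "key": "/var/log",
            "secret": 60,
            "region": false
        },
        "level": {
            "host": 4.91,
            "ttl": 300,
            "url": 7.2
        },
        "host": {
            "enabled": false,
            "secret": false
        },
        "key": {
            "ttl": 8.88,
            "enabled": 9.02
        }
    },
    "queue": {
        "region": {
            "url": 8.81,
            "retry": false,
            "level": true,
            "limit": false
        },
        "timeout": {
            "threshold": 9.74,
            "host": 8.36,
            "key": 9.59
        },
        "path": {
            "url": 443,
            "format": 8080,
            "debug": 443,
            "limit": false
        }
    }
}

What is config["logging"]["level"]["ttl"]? 300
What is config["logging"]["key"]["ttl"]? 8.88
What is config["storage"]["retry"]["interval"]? False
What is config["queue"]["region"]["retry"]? False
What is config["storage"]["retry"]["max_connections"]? False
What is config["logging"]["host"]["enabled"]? False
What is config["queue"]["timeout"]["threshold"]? 9.74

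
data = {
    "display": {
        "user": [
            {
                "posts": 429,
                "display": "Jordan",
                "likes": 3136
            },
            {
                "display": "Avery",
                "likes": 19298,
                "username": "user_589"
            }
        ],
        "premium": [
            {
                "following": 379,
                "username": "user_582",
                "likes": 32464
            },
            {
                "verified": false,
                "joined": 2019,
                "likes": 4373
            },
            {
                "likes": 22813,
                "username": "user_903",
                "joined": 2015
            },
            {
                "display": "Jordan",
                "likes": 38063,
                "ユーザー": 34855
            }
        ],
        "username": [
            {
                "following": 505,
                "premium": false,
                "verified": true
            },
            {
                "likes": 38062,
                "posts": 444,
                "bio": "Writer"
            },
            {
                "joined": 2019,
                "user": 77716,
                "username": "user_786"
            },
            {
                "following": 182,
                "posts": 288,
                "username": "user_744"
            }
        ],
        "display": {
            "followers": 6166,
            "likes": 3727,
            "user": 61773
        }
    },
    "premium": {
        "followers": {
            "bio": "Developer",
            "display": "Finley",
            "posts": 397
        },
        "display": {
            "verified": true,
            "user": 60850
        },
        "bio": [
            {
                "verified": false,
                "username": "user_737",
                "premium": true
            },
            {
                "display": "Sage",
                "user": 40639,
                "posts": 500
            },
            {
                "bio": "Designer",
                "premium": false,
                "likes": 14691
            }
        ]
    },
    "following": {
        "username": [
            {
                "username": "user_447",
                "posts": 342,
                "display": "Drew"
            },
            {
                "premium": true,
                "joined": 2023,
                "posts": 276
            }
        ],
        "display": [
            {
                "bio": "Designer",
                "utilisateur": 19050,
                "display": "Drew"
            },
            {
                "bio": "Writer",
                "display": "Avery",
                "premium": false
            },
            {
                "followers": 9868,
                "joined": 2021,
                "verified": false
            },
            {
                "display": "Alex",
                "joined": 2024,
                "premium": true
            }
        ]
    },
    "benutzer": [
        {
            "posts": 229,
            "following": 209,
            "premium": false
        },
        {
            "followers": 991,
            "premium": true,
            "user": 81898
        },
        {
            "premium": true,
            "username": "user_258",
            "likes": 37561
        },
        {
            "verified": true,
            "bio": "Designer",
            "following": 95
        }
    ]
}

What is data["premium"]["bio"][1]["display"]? "Sage"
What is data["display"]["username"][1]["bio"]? "Writer"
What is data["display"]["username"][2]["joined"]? 2019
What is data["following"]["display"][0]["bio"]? "Designer"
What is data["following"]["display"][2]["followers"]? 9868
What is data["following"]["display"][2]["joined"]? 2021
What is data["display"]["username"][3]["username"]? "user_744"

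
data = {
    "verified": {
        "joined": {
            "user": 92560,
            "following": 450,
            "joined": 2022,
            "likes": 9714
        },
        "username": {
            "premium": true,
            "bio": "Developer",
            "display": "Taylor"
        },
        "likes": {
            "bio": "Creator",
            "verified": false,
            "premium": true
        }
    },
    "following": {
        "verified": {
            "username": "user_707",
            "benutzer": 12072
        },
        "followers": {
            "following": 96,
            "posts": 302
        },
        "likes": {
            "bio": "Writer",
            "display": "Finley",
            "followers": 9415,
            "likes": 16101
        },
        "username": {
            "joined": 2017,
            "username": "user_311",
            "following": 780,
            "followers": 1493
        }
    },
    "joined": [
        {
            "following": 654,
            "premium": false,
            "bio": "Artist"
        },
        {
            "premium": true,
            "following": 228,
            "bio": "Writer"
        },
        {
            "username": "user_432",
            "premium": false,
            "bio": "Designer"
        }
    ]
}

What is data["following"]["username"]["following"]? 780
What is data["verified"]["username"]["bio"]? "Developer"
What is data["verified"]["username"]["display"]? "Taylor"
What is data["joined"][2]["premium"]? False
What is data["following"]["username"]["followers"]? 1493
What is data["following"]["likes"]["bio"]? "Writer"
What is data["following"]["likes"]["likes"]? 16101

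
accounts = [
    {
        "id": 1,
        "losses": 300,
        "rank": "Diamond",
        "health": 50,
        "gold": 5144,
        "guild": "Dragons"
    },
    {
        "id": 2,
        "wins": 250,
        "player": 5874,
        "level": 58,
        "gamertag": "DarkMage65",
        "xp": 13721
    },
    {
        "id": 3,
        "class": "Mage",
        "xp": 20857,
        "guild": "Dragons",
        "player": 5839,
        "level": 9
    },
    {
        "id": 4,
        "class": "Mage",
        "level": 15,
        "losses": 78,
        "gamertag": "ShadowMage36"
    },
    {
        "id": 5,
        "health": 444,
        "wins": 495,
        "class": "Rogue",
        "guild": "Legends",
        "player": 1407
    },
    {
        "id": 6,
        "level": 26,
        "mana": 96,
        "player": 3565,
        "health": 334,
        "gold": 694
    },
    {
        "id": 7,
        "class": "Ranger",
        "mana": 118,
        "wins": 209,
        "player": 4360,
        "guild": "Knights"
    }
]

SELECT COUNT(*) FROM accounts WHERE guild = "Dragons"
2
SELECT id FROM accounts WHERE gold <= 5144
[1, 6]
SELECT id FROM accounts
[1, 2, 3, 4, 5, 6, 7]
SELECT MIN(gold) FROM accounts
694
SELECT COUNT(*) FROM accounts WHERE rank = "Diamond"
1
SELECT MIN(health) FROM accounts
50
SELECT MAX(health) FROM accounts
444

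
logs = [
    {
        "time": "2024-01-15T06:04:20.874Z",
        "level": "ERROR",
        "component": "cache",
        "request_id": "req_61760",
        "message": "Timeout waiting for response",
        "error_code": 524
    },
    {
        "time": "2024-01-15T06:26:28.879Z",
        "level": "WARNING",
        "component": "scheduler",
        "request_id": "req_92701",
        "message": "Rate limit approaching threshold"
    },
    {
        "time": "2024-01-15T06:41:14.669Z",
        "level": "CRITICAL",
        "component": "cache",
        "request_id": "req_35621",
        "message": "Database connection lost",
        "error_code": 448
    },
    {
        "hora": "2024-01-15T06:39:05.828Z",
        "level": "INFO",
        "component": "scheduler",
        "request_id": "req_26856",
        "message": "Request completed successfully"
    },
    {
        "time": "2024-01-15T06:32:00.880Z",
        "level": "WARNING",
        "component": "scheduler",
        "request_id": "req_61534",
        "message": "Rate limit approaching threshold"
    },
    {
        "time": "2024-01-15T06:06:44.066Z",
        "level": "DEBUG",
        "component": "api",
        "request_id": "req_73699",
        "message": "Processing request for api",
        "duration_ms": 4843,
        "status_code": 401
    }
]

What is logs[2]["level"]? "CRITICAL"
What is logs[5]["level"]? "DEBUG"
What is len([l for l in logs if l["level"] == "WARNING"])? 2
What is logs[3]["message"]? "Request completed successfully"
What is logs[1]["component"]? "scheduler"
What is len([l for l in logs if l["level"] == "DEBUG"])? 1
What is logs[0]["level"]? "ERROR"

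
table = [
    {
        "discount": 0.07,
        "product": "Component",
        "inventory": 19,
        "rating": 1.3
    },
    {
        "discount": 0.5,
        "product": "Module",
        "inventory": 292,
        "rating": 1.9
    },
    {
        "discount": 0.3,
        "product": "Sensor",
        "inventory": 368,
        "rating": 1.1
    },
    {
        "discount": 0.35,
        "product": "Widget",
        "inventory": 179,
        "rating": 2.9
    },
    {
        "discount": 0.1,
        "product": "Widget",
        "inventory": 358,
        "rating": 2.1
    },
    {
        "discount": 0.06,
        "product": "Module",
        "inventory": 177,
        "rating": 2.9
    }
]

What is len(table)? 6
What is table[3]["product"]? "Widget"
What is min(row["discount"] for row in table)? 0.06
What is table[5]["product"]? "Module"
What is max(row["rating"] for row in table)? 2.9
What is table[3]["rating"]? 2.9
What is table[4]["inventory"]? 358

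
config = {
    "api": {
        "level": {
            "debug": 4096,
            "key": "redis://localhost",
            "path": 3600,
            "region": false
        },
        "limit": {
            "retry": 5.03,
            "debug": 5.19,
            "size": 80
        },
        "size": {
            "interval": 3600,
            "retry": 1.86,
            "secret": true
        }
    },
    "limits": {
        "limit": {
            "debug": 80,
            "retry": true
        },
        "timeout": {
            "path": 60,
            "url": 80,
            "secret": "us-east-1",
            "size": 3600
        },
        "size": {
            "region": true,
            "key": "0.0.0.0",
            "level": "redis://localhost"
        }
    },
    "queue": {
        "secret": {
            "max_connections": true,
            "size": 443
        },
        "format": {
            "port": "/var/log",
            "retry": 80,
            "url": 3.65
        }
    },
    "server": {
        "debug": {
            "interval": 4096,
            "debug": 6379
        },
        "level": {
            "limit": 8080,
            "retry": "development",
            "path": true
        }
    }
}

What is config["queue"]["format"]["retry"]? 80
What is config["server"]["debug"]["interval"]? 4096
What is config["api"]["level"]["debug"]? 4096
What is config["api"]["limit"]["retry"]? 5.03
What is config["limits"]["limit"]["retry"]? True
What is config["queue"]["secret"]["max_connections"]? True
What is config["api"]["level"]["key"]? "redis://localhost"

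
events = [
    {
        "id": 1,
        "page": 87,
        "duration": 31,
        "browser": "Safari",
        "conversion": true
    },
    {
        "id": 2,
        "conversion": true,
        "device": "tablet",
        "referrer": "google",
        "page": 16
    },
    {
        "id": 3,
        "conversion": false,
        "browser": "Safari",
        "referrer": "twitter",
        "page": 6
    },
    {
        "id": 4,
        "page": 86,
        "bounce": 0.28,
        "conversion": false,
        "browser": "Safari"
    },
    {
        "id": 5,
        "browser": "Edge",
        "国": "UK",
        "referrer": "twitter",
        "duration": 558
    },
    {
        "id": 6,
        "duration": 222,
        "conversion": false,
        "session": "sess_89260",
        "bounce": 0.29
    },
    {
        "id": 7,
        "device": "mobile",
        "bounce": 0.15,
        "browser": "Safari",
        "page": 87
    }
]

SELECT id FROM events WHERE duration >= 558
[5]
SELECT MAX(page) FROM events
87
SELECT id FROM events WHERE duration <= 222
[1, 6]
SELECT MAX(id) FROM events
7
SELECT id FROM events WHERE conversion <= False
[3, 4, 6]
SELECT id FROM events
[1, 2, 3, 4, 5, 6, 7]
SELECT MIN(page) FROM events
6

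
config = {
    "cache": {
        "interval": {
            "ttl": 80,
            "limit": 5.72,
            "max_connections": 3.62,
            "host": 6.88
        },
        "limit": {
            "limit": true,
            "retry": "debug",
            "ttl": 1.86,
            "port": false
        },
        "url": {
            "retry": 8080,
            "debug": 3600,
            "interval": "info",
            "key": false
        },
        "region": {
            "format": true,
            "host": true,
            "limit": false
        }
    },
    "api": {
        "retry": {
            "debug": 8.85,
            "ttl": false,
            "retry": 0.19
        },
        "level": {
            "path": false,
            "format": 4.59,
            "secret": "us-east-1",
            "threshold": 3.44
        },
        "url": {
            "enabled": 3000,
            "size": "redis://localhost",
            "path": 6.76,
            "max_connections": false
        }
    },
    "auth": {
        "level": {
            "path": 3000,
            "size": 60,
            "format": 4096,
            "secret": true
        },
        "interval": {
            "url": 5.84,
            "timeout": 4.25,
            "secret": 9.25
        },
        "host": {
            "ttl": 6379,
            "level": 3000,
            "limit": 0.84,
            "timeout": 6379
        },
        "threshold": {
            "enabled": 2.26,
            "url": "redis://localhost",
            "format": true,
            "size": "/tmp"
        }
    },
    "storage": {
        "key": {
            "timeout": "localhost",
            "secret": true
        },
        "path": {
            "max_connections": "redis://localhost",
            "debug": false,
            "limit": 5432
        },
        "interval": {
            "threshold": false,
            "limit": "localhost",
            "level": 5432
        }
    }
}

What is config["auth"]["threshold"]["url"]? "redis://localhost"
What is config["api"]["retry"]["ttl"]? False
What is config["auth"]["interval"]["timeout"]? 4.25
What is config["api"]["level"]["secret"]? "us-east-1"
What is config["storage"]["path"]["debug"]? False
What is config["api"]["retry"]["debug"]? 8.85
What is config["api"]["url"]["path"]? 6.76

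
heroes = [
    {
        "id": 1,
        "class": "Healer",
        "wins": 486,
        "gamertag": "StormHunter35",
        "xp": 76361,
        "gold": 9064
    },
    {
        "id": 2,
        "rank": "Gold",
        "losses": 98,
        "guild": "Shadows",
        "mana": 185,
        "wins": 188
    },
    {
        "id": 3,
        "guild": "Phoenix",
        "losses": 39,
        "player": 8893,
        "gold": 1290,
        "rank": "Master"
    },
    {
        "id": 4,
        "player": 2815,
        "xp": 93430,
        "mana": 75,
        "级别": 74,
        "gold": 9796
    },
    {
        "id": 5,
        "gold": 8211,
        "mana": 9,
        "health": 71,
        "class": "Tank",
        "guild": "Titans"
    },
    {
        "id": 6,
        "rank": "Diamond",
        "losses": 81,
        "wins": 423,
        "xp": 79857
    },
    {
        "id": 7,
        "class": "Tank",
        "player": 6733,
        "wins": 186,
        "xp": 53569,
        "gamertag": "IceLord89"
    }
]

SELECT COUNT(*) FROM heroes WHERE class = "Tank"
2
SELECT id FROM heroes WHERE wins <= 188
[2, 7]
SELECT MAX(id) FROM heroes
7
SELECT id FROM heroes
[1, 2, 3, 4, 5, 6, 7]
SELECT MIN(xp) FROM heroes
53569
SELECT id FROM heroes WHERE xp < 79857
[1, 7]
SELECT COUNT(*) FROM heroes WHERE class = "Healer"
1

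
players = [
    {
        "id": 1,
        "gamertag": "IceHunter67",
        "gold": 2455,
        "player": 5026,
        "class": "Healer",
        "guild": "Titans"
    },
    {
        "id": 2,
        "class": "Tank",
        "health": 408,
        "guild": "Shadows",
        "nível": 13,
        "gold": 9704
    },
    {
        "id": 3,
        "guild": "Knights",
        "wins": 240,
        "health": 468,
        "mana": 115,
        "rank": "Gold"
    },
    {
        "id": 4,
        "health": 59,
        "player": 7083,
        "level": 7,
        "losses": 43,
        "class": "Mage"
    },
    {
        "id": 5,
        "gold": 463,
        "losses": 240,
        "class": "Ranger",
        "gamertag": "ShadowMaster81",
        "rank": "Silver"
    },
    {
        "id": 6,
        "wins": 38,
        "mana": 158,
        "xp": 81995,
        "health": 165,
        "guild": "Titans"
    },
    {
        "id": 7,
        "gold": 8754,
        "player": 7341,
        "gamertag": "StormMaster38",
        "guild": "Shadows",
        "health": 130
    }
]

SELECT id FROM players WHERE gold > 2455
[2, 7]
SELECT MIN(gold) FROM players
463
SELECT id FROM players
[1, 2, 3, 4, 5, 6, 7]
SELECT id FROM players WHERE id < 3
[1, 2]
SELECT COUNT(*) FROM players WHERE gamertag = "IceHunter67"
1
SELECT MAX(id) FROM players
7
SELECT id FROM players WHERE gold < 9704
[1, 5, 7]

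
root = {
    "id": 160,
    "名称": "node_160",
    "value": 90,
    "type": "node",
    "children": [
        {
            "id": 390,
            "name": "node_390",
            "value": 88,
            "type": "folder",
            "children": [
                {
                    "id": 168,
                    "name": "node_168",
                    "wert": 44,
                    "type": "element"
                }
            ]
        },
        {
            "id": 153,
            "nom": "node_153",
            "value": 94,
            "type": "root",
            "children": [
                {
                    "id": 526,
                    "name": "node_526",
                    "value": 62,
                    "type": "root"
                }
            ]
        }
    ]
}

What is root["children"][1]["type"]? "root"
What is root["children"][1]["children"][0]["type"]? "root"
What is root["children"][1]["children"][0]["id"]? 526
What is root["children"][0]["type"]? "folder"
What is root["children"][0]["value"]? 88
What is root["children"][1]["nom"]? "node_153"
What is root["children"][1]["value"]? 94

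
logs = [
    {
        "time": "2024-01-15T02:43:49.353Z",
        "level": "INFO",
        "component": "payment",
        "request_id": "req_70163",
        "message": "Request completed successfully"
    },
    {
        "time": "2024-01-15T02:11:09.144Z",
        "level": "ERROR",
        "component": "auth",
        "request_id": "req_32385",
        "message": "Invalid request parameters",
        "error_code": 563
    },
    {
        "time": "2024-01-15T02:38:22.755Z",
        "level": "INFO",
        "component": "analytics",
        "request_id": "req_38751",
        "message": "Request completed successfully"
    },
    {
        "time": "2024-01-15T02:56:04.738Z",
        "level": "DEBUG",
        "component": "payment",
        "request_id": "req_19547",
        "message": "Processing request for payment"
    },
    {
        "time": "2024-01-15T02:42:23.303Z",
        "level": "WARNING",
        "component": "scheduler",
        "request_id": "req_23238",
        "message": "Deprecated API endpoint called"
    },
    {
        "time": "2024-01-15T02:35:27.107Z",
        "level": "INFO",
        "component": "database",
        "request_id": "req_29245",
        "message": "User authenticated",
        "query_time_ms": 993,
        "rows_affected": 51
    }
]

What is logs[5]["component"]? "database"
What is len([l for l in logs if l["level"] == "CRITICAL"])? 0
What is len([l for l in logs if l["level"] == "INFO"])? 3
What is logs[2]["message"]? "Request completed successfully"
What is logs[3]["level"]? "DEBUG"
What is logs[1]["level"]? "ERROR"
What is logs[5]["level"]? "INFO"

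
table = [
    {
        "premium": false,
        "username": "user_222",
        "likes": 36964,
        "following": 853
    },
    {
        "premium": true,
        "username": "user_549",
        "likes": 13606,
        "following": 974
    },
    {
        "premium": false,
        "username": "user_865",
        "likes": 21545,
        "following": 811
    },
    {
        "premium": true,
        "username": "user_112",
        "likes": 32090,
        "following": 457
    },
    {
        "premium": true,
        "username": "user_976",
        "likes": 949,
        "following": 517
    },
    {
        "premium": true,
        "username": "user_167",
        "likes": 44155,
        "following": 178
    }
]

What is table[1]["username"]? "user_549"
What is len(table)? 6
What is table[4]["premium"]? True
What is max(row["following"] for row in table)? 974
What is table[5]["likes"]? 44155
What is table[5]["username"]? "user_167"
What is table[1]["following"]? 974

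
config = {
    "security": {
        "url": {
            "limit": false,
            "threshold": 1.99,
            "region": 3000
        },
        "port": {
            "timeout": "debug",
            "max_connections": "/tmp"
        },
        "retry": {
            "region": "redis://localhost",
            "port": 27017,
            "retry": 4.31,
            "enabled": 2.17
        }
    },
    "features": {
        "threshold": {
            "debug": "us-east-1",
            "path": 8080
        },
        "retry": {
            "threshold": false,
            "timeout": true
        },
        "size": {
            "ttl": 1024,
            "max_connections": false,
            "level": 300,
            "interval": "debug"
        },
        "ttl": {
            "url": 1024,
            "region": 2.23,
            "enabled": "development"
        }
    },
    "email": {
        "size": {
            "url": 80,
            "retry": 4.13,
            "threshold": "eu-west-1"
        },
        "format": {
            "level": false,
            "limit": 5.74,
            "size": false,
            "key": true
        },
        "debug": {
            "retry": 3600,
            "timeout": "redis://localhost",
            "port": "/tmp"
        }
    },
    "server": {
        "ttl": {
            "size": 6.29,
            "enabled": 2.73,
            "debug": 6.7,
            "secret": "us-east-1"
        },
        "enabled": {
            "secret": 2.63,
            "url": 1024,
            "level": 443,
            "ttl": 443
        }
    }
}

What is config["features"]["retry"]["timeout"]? True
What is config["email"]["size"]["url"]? 80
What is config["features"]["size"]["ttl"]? 1024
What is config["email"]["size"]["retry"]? 4.13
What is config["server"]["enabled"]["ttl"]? 443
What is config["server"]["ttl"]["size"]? 6.29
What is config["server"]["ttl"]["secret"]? "us-east-1"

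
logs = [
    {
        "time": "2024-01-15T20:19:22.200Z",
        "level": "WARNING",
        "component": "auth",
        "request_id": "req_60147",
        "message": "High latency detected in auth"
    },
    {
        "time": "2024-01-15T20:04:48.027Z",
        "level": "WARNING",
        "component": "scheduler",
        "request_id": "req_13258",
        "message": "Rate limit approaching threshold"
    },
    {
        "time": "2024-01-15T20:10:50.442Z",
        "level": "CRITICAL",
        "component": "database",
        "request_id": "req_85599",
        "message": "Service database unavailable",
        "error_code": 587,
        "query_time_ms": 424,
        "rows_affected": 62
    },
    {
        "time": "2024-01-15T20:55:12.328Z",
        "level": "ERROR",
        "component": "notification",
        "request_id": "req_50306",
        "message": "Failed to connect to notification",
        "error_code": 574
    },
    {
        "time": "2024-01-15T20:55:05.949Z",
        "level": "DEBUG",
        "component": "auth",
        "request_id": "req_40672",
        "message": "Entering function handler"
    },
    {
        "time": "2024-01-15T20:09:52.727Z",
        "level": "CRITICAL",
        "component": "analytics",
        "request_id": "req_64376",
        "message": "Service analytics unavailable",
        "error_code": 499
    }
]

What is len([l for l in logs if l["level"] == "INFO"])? 0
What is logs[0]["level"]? "WARNING"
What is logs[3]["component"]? "notification"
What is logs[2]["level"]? "CRITICAL"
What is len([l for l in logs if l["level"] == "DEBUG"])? 1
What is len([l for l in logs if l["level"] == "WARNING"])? 2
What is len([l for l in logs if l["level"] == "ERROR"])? 1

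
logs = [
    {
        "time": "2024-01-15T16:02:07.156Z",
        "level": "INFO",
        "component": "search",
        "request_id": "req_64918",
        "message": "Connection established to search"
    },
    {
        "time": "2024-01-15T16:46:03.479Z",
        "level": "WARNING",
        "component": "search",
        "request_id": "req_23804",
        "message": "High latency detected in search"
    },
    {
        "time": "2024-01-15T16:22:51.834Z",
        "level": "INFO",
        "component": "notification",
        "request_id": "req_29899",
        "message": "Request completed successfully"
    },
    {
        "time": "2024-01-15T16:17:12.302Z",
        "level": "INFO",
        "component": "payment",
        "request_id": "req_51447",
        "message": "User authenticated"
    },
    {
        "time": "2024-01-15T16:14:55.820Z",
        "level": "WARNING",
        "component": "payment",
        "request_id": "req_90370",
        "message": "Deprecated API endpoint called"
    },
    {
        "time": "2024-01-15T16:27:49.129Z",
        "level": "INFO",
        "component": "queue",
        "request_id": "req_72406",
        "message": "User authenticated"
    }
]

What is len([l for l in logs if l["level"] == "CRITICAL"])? 0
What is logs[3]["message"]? "User authenticated"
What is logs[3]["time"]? "2024-01-15T16:17:12.302Z"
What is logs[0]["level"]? "INFO"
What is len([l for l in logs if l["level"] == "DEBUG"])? 0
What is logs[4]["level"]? "WARNING"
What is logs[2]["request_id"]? "req_29899"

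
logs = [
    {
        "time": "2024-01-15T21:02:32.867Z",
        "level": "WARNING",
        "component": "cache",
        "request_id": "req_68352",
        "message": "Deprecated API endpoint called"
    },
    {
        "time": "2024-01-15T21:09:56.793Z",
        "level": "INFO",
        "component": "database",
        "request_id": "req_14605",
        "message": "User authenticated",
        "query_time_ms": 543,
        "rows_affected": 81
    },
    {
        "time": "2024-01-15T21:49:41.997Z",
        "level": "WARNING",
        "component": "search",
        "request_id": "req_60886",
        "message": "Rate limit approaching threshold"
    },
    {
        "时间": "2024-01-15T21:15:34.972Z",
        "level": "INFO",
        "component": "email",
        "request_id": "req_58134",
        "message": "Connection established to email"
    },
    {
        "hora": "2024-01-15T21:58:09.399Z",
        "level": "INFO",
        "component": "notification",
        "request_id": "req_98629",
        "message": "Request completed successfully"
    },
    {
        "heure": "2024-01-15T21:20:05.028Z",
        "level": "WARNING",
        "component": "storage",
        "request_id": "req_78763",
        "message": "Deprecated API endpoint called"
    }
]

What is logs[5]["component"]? "storage"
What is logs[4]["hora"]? "2024-01-15T21:58:09.399Z"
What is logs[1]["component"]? "database"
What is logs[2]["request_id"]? "req_60886"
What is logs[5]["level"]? "WARNING"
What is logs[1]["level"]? "INFO"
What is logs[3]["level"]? "INFO"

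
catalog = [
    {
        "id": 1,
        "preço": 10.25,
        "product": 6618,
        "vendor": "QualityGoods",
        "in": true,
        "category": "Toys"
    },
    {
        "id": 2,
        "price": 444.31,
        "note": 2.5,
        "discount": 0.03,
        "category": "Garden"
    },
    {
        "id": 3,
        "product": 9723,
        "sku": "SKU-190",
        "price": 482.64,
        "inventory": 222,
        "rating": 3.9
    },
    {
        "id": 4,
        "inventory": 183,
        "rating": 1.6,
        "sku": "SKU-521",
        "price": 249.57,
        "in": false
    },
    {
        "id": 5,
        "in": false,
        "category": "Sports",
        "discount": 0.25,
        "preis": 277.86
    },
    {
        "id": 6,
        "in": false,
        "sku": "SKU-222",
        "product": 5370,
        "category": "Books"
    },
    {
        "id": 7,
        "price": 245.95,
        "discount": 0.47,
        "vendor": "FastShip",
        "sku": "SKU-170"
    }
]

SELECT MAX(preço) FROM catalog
10.25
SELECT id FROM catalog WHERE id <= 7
[1, 2, 3, 4, 5, 6, 7]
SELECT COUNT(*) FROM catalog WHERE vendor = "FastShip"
1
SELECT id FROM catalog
[1, 2, 3, 4, 5, 6, 7]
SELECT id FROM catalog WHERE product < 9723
[1, 6]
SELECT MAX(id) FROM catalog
7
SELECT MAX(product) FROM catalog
9723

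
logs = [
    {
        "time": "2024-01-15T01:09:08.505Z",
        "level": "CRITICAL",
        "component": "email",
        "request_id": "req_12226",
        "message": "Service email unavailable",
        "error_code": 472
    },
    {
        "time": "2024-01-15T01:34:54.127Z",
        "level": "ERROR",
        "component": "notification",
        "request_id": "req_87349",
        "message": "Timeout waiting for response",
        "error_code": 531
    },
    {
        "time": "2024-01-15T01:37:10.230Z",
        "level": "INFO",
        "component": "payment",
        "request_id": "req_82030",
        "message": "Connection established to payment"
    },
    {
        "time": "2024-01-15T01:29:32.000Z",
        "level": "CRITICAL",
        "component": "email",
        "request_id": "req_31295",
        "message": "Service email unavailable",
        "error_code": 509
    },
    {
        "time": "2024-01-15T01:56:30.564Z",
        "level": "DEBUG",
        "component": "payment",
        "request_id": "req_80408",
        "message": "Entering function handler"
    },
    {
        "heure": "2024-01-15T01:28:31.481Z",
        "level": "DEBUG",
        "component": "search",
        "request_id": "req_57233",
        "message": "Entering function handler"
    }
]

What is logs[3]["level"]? "CRITICAL"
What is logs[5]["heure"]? "2024-01-15T01:28:31.481Z"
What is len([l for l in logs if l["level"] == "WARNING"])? 0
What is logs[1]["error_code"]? 531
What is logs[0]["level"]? "CRITICAL"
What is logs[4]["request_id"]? "req_80408"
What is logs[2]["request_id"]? "req_82030"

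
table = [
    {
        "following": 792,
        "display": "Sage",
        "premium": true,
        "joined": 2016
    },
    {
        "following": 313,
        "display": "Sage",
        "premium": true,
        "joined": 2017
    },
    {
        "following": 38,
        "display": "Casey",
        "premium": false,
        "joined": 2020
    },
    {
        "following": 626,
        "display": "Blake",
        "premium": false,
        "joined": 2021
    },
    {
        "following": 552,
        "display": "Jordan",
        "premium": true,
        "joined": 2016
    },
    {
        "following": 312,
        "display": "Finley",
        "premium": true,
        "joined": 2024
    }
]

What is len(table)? 6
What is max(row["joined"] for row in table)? 2024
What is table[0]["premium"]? True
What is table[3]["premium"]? False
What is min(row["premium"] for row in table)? False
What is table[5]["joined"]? 2024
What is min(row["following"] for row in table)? 38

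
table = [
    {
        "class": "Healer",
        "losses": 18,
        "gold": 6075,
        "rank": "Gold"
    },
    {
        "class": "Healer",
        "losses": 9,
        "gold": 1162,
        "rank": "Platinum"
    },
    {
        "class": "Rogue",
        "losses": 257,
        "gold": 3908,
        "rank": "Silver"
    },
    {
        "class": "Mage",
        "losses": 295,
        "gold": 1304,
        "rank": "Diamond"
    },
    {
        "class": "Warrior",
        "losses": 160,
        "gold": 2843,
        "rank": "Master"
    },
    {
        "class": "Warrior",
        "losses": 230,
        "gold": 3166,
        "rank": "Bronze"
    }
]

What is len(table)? 6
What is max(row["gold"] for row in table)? 6075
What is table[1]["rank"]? "Platinum"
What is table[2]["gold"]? 3908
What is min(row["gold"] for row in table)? 1162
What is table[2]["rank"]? "Silver"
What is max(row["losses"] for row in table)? 295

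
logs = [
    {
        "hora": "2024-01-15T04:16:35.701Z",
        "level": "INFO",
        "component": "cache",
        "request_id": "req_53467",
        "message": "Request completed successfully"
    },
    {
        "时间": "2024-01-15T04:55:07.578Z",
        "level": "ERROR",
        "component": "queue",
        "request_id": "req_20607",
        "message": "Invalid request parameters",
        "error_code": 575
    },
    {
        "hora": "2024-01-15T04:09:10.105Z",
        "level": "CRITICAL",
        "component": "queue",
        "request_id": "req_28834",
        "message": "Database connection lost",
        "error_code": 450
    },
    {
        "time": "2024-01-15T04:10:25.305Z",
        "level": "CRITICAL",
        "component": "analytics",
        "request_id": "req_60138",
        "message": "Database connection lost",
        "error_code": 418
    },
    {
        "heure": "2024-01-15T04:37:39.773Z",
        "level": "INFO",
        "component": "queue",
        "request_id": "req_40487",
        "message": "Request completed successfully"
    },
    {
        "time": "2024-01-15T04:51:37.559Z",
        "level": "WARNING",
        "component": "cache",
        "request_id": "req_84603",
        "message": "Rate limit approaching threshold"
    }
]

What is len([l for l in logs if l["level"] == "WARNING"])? 1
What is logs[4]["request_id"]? "req_40487"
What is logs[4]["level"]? "INFO"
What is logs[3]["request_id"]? "req_60138"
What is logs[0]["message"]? "Request completed successfully"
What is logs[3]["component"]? "analytics"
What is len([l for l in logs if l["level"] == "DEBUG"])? 0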